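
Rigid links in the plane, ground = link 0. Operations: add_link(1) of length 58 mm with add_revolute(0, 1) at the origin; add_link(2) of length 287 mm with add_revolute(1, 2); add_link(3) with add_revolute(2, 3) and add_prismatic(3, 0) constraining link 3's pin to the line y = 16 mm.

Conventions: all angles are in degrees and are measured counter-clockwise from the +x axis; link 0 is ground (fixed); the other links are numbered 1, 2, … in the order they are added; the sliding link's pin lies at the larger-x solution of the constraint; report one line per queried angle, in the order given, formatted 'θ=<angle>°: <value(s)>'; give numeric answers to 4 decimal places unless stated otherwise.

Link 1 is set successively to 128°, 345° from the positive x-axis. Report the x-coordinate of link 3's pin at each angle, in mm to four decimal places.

geometry: r = 58 mm, L = 287 mm, e = 16 mm
θ=128°: crank pin P = (r cos θ, r sin θ) = (-35.708366, 45.704624)
θ=128°: h = r sin θ − e = 45.704624 − 16 = 29.704624
θ=128°: x = r cos θ + √(L² − h²) = -35.708366 + 285.458640 = 249.750275
θ=345°: crank pin P = (r cos θ, r sin θ) = (56.023698, -15.011505)
θ=345°: h = r sin θ − e = -15.011505 − 16 = -31.011505
θ=345°: x = r cos θ + √(L² − h²) = 56.023698 + 285.319622 = 341.343320

θ=128°: 249.7503
θ=345°: 341.3433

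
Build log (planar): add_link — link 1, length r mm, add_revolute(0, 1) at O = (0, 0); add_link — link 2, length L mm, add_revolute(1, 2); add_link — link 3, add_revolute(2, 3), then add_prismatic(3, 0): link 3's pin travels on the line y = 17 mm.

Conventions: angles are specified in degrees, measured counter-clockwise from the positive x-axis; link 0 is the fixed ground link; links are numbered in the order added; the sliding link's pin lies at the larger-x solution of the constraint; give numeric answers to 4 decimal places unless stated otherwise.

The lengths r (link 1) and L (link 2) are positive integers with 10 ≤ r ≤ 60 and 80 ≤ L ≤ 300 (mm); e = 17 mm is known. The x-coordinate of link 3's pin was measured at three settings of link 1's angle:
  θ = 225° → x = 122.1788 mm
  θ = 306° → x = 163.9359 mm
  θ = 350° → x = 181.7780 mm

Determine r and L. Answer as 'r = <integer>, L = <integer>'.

constraint per measurement: (x − r cos θ)² + (r sin θ − e)² = L²
subtracting the θ₁ and θ₂ equations cancels the r² and L² terms:
r = (x₁² − x₂²) / (2[(x₁cos θ₁ + e sin θ₁) − (x₂cos θ₂ + e sin θ₂)]) = 33.0000 → r = 33
L² = (x₁ − r cos θ₁)² + (r sin θ₁ − e)² = 22801.0012 → L = 151.0000 → L = 151
check at θ₃=350°: x = 181.7780 (printed 181.7780) ✓

r = 33, L = 151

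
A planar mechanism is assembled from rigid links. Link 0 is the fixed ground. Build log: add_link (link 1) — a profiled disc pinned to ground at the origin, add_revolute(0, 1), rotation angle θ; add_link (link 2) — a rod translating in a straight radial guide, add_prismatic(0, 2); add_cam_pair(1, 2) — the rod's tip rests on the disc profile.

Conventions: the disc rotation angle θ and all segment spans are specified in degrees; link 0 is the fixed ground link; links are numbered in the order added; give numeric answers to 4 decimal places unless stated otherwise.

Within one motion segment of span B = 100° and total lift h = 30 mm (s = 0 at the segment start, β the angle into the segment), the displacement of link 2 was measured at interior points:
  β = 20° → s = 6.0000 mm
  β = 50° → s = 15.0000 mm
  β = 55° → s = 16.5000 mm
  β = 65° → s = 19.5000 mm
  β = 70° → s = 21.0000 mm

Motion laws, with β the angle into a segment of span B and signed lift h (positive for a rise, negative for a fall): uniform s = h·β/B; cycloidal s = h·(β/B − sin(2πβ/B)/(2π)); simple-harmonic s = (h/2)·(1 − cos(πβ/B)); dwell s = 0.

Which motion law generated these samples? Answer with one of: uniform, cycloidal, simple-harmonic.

candidates at β/B = r: uniform s = h·r (linear in β); cycloidal s = h·(r − sin(2πr)/(2π)); simple-harmonic s = (h/2)(1 − cos(πr))
β=20°: printed 6.0000 | uniform 6.0000, cycloidal 1.4590, simple-harmonic 2.8647
β=50°: printed 15.0000 | uniform 15.0000, cycloidal 15.0000, simple-harmonic 15.0000
β=55°: printed 16.5000 | uniform 16.5000, cycloidal 17.9754, simple-harmonic 17.3465
β=65°: printed 19.5000 | uniform 19.5000, cycloidal 23.3628, simple-harmonic 21.8099
β=70°: printed 21.0000 | uniform 21.0000, cycloidal 25.5410, simple-harmonic 23.8168
only one law matches every sample → uniform

uniform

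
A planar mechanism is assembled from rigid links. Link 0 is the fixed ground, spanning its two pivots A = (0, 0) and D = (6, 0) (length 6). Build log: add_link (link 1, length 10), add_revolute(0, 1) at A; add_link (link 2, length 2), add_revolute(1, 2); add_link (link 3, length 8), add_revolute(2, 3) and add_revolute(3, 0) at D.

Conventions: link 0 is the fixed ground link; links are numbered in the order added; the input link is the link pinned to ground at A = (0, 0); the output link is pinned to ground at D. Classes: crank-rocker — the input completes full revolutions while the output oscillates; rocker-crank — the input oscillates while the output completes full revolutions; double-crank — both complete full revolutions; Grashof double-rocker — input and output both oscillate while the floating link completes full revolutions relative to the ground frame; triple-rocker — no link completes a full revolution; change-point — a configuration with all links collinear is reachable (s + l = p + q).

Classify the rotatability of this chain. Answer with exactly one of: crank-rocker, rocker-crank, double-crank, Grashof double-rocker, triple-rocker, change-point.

lengths: ground=6, input=10, coupler=2, output=8
sorted: s=2 (shortest), l=10 (longest), p+q=14
s + l = 12 vs p + q = 14
s + l < p + q (Grashof) with shortest = coupler link → Grashof double-rocker

Grashof double-rocker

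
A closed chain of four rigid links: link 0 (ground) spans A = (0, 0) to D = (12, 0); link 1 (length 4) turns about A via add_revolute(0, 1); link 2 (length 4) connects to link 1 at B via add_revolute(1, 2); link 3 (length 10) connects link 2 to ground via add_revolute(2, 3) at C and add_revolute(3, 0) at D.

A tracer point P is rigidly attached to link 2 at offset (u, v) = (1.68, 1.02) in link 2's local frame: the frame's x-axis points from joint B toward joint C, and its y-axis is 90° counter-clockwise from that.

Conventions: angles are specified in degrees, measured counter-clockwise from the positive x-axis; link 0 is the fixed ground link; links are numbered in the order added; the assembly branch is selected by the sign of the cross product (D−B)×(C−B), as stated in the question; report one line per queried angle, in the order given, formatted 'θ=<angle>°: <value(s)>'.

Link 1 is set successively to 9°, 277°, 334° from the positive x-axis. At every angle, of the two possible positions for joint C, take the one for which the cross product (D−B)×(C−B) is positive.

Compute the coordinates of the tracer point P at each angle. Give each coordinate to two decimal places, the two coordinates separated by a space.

A=(0,0), D=(12.00,0)
θ=9°: B = A + 4.00·(cos9°, sin9°) = (3.9508, 0.6257)
θ=9°: |BD| = 8.0735
θ=9°: circle(B,4.00) ∩ circle(D,10.00): a=-1.1654, h=3.8265
θ=9°:   candidates: C₊=(3.0854,4.5310) cross=30.893; C₋=(2.4923,-3.0989) cross=-30.893
θ=9°:   branch + wants cross > 0 → take C=(3.0854,4.5310) (cross=30.893)
θ=9°: ex = (C−B)/|BC| = (-0.2163,0.9763); ey = (-0.9763,-0.2163)
θ=9°: P = B + 1.68·ex + 1.02·ey = (2.5915,2.0453)
θ=277°: B = A + 4.00·(cos277°, sin277°) = (0.4875, -3.9702)
θ=277°: |BD| = 12.1779
θ=277°: circle(B,4.00) ∩ circle(D,10.00): a=2.6401, h=3.0050
θ=277°:   candidates: C₊=(2.0036,-0.2687) cross=36.595; C₋=(3.9630,-5.9503) cross=-36.595
θ=277°:   branch + wants cross > 0 → take C=(2.0036,-0.2687) (cross=36.595)
θ=277°: ex = (C−B)/|BC| = (0.3790,0.9254); ey = (-0.9254,0.3790)
θ=277°: P = B + 1.68·ex + 1.02·ey = (0.1804,-2.0289)
θ=334°: B = A + 4.00·(cos334°, sin334°) = (3.5952, -1.7535)
θ=334°: |BD| = 8.5858
θ=334°: circle(B,4.00) ∩ circle(D,10.00): a=-0.5989, h=3.9549
θ=334°:   candidates: C₊=(2.2012,1.9957) cross=33.956; C₋=(3.8166,-5.7474) cross=-33.956
θ=334°:   branch + wants cross > 0 → take C=(2.2012,1.9957) (cross=33.956)
θ=334°: ex = (C−B)/|BC| = (-0.3485,0.9373); ey = (-0.9373,-0.3485)
θ=334°: P = B + 1.68·ex + 1.02·ey = (2.0536,-0.5343)

θ=9°: 2.59 2.05
θ=277°: 0.18 -2.03
θ=334°: 2.05 -0.53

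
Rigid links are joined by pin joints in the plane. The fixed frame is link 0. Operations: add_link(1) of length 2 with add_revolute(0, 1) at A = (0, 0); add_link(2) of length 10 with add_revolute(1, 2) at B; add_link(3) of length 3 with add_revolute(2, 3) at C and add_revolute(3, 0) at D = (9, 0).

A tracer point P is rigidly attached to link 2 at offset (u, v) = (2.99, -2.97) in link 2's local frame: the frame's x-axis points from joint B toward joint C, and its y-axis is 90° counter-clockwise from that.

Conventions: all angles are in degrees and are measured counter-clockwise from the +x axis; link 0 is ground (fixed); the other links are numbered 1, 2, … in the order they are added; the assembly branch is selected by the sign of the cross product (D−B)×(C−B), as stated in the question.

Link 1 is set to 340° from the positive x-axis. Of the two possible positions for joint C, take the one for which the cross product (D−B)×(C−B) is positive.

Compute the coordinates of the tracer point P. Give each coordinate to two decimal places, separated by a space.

A=(0,0), D=(9.00,0)
B = A + 2.00·(cos340°, sin340°) = (1.8794, -0.6840)
|BD| = 7.1534
circle(B,10.00) ∩ circle(D,3.00): a=9.9373, h=1.1179
  candidates: C₊=(11.6643,1.3790) cross=7.997; C₋=(11.8781,-0.8466) cross=-7.997
  branch + wants cross > 0 → take C=(11.6643,1.3790) (cross=7.997)
ex = (C−B)/|BC| = (0.9785,0.2063); ey = (-0.2063,0.9785)
P = B + 2.99·ex + -2.97·ey = (5.4178,-2.9733)

5.42 -2.97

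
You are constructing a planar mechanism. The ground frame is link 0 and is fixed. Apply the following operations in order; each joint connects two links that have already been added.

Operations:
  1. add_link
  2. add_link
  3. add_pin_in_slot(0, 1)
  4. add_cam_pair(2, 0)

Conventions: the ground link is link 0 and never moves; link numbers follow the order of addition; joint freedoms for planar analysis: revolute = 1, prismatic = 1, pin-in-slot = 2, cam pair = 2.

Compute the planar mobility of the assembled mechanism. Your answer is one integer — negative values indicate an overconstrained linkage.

ground; <1,0,0>
#1 <2,0,0>
#2 <3,0,0>
PS:0↔1 J2 <3,0,1>
C:2↔0 J2 <3,0,2>
3×2 − 2×0 − 1×2 = 4

M = 4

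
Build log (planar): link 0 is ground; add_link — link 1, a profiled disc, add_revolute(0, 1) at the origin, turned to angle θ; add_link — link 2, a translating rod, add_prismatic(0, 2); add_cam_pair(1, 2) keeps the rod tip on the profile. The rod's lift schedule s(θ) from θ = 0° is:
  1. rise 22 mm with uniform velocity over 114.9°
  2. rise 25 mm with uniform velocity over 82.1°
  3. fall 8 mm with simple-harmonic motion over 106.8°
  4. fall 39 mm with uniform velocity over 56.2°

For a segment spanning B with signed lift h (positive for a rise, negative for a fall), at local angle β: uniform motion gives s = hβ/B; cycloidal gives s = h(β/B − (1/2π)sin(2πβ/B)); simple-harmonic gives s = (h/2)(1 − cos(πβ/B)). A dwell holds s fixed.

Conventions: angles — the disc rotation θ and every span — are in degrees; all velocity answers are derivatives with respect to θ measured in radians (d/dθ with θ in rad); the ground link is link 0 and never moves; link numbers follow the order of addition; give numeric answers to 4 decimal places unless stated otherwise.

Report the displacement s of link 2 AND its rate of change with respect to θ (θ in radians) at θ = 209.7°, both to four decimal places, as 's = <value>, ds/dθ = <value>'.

seg 1 [0°–114.9°] uniform, h=22: full span → s += 22 → s = 22.0000
seg 2 [114.9°–197°] uniform, h=25: full span → s += 25 → s = 47.0000
seg 3 [197°–303.8°] simple-harmonic, h=-8: θ=209.7° here. β=12.7, B=106.8. -8/2·(1 − cos(π·0.1189)) = -0.2759 → s = 46.7241
velocity in seg [197°–303.8°] (simple-harmonic), θ in radians: β = 12.7° = 0.2217 rad, B = 106.8° = 1.8640 rad; ds/dθ = (πh/(2B)) sin(πβ/B) = (π·(-8)/(2·1.8640)) sin(π·0.1189) = -2.460336 mm/rad

s = 46.7241, ds/dθ = -2.4603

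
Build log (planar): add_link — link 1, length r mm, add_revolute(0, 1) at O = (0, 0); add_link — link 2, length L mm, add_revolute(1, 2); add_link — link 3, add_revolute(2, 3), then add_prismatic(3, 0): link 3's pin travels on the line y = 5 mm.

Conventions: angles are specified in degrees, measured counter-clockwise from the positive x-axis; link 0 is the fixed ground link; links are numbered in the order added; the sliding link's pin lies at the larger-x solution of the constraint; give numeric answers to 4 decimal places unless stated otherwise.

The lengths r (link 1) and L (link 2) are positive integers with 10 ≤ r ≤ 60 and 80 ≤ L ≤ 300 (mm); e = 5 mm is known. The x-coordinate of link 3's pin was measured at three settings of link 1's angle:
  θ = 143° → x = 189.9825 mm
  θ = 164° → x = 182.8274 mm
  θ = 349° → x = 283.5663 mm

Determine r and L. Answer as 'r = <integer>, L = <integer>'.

constraint per measurement: (x − r cos θ)² + (r sin θ − e)² = L²
subtracting the θ₁ and θ₂ equations cancels the r² and L² terms:
r = (x₁² − x₂²) / (2[(x₁cos θ₁ + e sin θ₁) − (x₂cos θ₂ + e sin θ₂)]) = 51.9997 → r = 52
L² = (x₁ − r cos θ₁)² + (r sin θ₁ − e)² = 54288.9907 → L = 233.0000 → L = 233
check at θ₃=349°: x = 283.5663 (printed 283.5663) ✓

r = 52, L = 233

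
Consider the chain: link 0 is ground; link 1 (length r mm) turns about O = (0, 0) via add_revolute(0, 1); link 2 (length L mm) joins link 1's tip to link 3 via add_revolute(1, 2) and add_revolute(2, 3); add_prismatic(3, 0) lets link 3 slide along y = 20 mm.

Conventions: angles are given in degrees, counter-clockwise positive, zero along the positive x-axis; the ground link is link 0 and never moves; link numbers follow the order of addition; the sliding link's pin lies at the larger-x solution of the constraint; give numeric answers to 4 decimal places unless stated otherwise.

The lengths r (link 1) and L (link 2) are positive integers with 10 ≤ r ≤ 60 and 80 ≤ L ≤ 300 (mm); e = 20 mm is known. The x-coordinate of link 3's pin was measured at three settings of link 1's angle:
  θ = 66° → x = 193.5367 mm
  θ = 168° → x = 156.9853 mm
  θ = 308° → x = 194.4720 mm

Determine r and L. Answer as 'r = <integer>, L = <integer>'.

constraint per measurement: (x − r cos θ)² + (r sin θ − e)² = L²
subtracting the θ₁ and θ₂ equations cancels the r² and L² terms:
r = (x₁² − x₂²) / (2[(x₁cos θ₁ + e sin θ₁) − (x₂cos θ₂ + e sin θ₂)]) = 26.0000 → r = 26
L² = (x₁ − r cos θ₁)² + (r sin θ₁ − e)² = 33489.0067 → L = 183.0000 → L = 183
check at θ₃=308°: x = 194.4720 (printed 194.4720) ✓

r = 26, L = 183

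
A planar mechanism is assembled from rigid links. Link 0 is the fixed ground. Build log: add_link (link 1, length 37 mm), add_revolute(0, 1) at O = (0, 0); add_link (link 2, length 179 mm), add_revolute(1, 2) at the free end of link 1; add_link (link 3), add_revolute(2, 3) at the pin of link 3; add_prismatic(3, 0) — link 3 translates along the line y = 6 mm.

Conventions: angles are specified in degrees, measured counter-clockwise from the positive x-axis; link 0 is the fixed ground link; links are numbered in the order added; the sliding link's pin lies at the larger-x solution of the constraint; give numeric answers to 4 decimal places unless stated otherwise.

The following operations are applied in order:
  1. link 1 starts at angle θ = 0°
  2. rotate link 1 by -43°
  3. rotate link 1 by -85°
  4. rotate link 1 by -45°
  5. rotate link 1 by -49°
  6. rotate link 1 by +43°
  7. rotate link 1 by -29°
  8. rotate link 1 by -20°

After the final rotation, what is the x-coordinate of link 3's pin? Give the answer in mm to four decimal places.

geometry: r = 37 mm, L = 179 mm, e = 6 mm; θ starts at 0°
rotate link 1 by -43°: θ ← 0° -43° = -43°
rotate link 1 by -85°: θ ← -43° -85° = -128°
rotate link 1 by -45°: θ ← -128° -45° = -173°
rotate link 1 by -49°: θ ← -173° -49° = -222°
rotate link 1 by +43°: θ ← -222° +43° = -179°
rotate link 1 by -29°: θ ← -179° -29° = -208°
rotate link 1 by -20°: θ ← -208° -20° = -228°
crank pin P = (r cos θ, r sin θ) = (-24.757832, 27.496359)
h = r sin θ − e = 27.496359 − 6 = 21.496359
x = r cos θ + √(L² − h²) = -24.757832 + 177.704549 = 152.946716

152.9467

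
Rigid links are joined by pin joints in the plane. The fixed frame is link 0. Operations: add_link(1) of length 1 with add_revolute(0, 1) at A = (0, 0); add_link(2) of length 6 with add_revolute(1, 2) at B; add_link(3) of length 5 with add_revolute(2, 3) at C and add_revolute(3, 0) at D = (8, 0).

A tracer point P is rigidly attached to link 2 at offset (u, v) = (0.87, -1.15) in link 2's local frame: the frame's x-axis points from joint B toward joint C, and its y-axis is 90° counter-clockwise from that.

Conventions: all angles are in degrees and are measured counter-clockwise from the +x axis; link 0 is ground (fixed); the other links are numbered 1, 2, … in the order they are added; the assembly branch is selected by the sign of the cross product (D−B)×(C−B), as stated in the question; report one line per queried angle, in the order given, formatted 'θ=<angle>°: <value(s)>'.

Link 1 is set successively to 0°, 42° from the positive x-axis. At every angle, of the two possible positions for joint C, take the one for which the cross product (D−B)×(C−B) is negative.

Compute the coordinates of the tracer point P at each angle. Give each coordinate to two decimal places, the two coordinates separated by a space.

A=(0,0), D=(8.00,0)
θ=0°: B = A + 1.00·(cos0°, sin0°) = (1.0000, 0.0000)
θ=0°: |BD| = 7.0000
θ=0°: circle(B,6.00) ∩ circle(D,5.00): a=4.2857, h=4.1991
θ=0°:   candidates: C₊=(5.2857,4.1991) cross=29.394; C₋=(5.2857,-4.1991) cross=-29.394
θ=0°:   branch - wants cross < 0 → take C=(5.2857,-4.1991) (cross=-29.394)
θ=0°: ex = (C−B)/|BC| = (0.7143,-0.6999); ey = (0.6999,0.7143)
θ=0°: P = B + 0.87·ex + -1.15·ey = (0.8166,-1.4303)
θ=42°: B = A + 1.00·(cos42°, sin42°) = (0.7431, 0.6691)
θ=42°: |BD| = 7.2876
θ=42°: circle(B,6.00) ∩ circle(D,5.00): a=4.3985, h=4.0808
θ=42°:   candidates: C₊=(5.4978,4.3288) cross=29.739; C₋=(4.7484,-3.7983) cross=-29.739
θ=42°:   branch - wants cross < 0 → take C=(4.7484,-3.7983) (cross=-29.739)
θ=42°: ex = (C−B)/|BC| = (0.6675,-0.7446); ey = (0.7446,0.6675)
θ=42°: P = B + 0.87·ex + -1.15·ey = (0.4676,-0.7463)

θ=0°: 0.82 -1.43
θ=42°: 0.47 -0.75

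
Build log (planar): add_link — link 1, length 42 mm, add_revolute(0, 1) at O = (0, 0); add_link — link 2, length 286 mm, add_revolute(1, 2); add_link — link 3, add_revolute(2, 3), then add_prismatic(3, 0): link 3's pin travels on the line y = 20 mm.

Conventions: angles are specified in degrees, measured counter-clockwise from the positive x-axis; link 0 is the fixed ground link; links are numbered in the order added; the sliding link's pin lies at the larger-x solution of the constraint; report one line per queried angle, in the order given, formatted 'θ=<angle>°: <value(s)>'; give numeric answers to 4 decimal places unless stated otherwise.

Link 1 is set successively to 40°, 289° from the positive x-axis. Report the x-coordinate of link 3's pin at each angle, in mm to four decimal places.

geometry: r = 42 mm, L = 286 mm, e = 20 mm
θ=40°: crank pin P = (r cos θ, r sin θ) = (32.173867, 26.997080)
θ=40°: h = r sin θ − e = 26.997080 − 20 = 6.997080
θ=40°: x = r cos θ + √(L² − h²) = 32.173867 + 285.914394 = 318.088261
θ=289°: crank pin P = (r cos θ, r sin θ) = (13.673862, -39.711780)
θ=289°: h = r sin θ − e = -39.711780 − 20 = -59.711780
θ=289°: x = r cos θ + √(L² − h²) = 13.673862 + 279.697164 = 293.371026

θ=40°: 318.0883
θ=289°: 293.3710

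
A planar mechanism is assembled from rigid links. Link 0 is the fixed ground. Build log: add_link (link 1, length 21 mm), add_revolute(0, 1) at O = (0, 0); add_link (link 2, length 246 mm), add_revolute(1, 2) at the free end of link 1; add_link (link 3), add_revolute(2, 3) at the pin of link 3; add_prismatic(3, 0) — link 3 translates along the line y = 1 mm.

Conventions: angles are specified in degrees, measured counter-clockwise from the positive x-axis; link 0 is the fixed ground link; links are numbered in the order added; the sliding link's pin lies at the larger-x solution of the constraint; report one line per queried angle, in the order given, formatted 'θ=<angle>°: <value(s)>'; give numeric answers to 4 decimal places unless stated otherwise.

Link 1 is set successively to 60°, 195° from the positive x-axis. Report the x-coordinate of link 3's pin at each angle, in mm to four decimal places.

geometry: r = 21 mm, L = 246 mm, e = 1 mm
θ=60°: crank pin P = (r cos θ, r sin θ) = (10.500000, 18.186533)
θ=60°: h = r sin θ − e = 18.186533 − 1 = 17.186533
θ=60°: x = r cos θ + √(L² − h²) = 10.500000 + 245.398906 = 255.898906
θ=195°: crank pin P = (r cos θ, r sin θ) = (-20.284442, -5.435200)
θ=195°: h = r sin θ − e = -5.435200 − 1 = -6.435200
θ=195°: x = r cos θ + √(L² − h²) = -20.284442 + 245.915815 = 225.631373

θ=60°: 255.8989
θ=195°: 225.6314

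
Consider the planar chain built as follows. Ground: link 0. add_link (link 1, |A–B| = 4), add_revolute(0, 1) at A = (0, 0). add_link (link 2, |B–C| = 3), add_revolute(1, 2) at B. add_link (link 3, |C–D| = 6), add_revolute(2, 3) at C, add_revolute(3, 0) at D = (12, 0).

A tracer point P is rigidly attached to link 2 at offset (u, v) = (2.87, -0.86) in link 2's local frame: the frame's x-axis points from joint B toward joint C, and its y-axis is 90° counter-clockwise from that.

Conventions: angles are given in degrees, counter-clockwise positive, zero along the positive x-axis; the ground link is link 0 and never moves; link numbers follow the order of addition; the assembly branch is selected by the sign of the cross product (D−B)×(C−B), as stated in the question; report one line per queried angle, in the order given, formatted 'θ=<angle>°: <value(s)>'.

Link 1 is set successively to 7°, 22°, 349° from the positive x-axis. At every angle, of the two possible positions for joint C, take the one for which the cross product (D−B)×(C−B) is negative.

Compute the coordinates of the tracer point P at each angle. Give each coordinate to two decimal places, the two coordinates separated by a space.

A=(0,0), D=(12.00,0)
θ=7°: B = A + 4.00·(cos7°, sin7°) = (3.9702, 0.4875)
θ=7°: |BD| = 8.0446
θ=7°: circle(B,3.00) ∩ circle(D,6.00): a=2.3442, h=1.8721
θ=7°:   candidates: C₊=(6.4235,2.2141) cross=15.061; C₋=(6.1966,-1.5233) cross=-15.061
θ=7°:   branch - wants cross < 0 → take C=(6.1966,-1.5233) (cross=-15.061)
θ=7°: ex = (C−B)/|BC| = (0.7421,-0.6703); ey = (0.6703,0.7421)
θ=7°: P = B + 2.87·ex + -0.86·ey = (5.5237,-2.0744)
θ=22°: B = A + 4.00·(cos22°, sin22°) = (3.7087, 1.4984)
θ=22°: |BD| = 8.4256
θ=22°: circle(B,3.00) ∩ circle(D,6.00): a=2.6105, h=1.4782
θ=22°:   candidates: C₊=(6.5405,2.4888) cross=12.455; C₋=(6.0148,-0.4205) cross=-12.455
θ=22°:   branch - wants cross < 0 → take C=(6.0148,-0.4205) (cross=-12.455)
θ=22°: ex = (C−B)/|BC| = (0.7687,-0.6396); ey = (0.6396,0.7687)
θ=22°: P = B + 2.87·ex + -0.86·ey = (5.3647,-0.9984)
θ=349°: B = A + 4.00·(cos349°, sin349°) = (3.9265, -0.7632)
θ=349°: |BD| = 8.1095
θ=349°: circle(B,3.00) ∩ circle(D,6.00): a=2.3900, h=1.8132
θ=349°:   candidates: C₊=(6.1353,1.2669) cross=14.704; C₋=(6.4766,-2.3435) cross=-14.704
θ=349°:   branch - wants cross < 0 → take C=(6.4766,-2.3435) (cross=-14.704)
θ=349°: ex = (C−B)/|BC| = (0.8500,-0.5267); ey = (0.5267,0.8500)
θ=349°: P = B + 2.87·ex + -0.86·ey = (5.9131,-3.0060)

θ=7°: 5.52 -2.07
θ=22°: 5.36 -1.00
θ=349°: 5.91 -3.01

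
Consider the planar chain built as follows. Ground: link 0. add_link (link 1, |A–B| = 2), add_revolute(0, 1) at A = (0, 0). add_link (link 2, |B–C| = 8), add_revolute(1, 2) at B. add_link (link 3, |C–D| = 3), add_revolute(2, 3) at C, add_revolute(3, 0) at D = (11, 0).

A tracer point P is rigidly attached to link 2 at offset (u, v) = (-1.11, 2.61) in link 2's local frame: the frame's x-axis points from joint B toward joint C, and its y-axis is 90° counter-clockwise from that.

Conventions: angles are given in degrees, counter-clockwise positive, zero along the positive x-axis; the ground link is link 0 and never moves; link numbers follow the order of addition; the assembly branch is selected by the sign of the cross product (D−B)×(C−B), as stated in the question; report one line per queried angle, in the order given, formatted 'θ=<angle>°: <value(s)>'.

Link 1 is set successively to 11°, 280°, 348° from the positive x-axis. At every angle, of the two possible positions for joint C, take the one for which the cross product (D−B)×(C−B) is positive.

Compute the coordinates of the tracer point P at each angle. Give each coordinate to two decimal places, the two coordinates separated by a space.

A=(0,0), D=(11.00,0)
θ=11°: B = A + 2.00·(cos11°, sin11°) = (1.9633, 0.3816)
θ=11°: |BD| = 9.0448
θ=11°: circle(B,8.00) ∩ circle(D,3.00): a=7.5628, h=2.6084
θ=11°:   candidates: C₊=(9.6294,2.6686) cross=23.592; C₋=(9.4093,-2.5435) cross=-23.592
θ=11°:   branch + wants cross > 0 → take C=(9.6294,2.6686) (cross=23.592)
θ=11°: ex = (C−B)/|BC| = (0.9583,0.2859); ey = (-0.2859,0.9583)
θ=11°: P = B + -1.11·ex + 2.61·ey = (0.1534,2.5654)
θ=280°: B = A + 2.00·(cos280°, sin280°) = (0.3473, -1.9696)
θ=280°: |BD| = 10.8333
θ=280°: circle(B,8.00) ∩ circle(D,3.00): a=7.9551, h=0.8463
θ=280°:   candidates: C₊=(8.0159,0.3089) cross=9.168; C₋=(8.3237,-1.3555) cross=-9.168
θ=280°:   branch + wants cross > 0 → take C=(8.0159,0.3089) (cross=9.168)
θ=280°: ex = (C−B)/|BC| = (0.9586,0.2848); ey = (-0.2848,0.9586)
θ=280°: P = B + -1.11·ex + 2.61·ey = (-1.4601,0.2161)
θ=348°: B = A + 2.00·(cos348°, sin348°) = (1.9563, -0.4158)
θ=348°: |BD| = 9.0533
θ=348°: circle(B,8.00) ∩ circle(D,3.00): a=7.5642, h=2.6044
θ=348°:   candidates: C₊=(9.3929,2.5332) cross=23.578; C₋=(9.6321,-2.6700) cross=-23.578
θ=348°:   branch + wants cross > 0 → take C=(9.3929,2.5332) (cross=23.578)
θ=348°: ex = (C−B)/|BC| = (0.9296,0.3686); ey = (-0.3686,0.9296)
θ=348°: P = B + -1.11·ex + 2.61·ey = (-0.0377,1.6012)

θ=11°: 0.15 2.57
θ=280°: -1.46 0.22
θ=348°: -0.04 1.60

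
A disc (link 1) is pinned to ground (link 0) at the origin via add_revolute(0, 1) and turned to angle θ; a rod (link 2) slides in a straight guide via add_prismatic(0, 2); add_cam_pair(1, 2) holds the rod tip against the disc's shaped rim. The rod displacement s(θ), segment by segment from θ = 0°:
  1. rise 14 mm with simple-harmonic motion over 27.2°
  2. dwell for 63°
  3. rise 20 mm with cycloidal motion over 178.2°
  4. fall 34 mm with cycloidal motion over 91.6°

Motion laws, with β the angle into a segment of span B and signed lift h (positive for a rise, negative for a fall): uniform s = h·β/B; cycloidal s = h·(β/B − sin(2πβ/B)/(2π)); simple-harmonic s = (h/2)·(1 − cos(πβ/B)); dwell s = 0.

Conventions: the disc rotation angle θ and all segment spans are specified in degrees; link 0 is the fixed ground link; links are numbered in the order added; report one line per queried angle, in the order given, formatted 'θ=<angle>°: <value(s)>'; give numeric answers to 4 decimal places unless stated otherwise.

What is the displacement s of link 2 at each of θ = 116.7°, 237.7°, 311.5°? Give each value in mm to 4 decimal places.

segment 1 (0° to 27.2°, simple-harmonic, h = 14) is passed completely: s = 0.0000 + (14) = 14.0000
segment 2 (27.2° to 90.2°, dwell): s unchanged at 14.0000
θ = 116.7° falls in segment 3 (90.2° to 268.4°, cycloidal, h = 20): β = 116.7 − 90.2 = 26.5°, B = 178.2°; Δs = 20·(0.1487 − sin(2π·0.1487)/(2π)) = 0.4143; s = 14.0000 + 0.4143 = 14.4143
θ = 237.7° falls in segment 3 (90.2° to 268.4°, cycloidal, h = 20): β = 237.7 − 90.2 = 147.5°, B = 178.2°; Δs = 20·(0.8277 − sin(2π·0.8277)/(2π)) = 19.3655; s = 14.0000 + 19.3655 = 33.3655
segment 3 (90.2° to 268.4°, cycloidal, h = 20) is passed completely: s = 14.0000 + (20) = 34.0000
θ = 311.5° falls in segment 4 (268.4° to 360°, cycloidal, h = -34): β = 311.5 − 268.4 = 43.1°, B = 91.6°; Δs = -34·(0.4705 − sin(2π·0.4705)/(2π)) = -15.0014; s = 34.0000 − 15.0014 = 18.9986

θ=116.7°: 14.4143
θ=237.7°: 33.3655
θ=311.5°: 18.9986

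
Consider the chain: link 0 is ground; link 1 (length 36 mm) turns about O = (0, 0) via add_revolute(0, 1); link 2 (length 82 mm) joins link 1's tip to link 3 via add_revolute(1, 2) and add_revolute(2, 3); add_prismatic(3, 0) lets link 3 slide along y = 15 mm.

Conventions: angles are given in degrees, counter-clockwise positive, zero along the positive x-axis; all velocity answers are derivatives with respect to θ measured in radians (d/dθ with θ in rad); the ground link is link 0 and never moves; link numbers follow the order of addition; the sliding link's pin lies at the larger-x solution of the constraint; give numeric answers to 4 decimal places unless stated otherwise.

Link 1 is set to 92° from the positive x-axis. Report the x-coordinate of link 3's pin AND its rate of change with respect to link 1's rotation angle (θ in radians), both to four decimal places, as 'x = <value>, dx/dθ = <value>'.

geometry: r = 36 mm, L = 82 mm, e = 15 mm
crank pin P = (r cos θ, r sin θ) = (-1.256382, 35.978070)
h = r sin θ − e = 35.978070 − 15 = 20.978070
x = r cos θ + √(L² − h²) = -1.256382 + 79.271184 = 78.014802
dx/dθ = −r sin θ − h·r cos θ/√(L² − h²) (θ in radians; h = 20.978070) = -35.645585

x = 78.0148, dx/dθ = -35.6456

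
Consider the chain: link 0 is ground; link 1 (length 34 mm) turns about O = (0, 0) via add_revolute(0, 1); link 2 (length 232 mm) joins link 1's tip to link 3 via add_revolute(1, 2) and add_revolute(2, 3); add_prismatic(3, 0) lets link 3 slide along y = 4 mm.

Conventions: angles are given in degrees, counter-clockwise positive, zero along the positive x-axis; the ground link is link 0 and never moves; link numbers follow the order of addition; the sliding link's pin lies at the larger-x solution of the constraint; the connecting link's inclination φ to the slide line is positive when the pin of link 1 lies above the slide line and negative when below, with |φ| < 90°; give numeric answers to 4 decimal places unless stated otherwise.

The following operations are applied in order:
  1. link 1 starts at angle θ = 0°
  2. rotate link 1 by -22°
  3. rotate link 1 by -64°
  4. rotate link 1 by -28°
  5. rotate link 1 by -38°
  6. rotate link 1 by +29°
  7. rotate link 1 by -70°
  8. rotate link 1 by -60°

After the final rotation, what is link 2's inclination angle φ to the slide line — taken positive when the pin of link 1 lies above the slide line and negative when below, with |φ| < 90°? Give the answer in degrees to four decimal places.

geometry: r = 34 mm, L = 232 mm, e = 4 mm; θ starts at 0°
rotate link 1 by -22°: θ ← 0° -22° = -22°
rotate link 1 by -64°: θ ← -22° -64° = -86°
rotate link 1 by -28°: θ ← -86° -28° = -114°
rotate link 1 by -38°: θ ← -114° -38° = -152°
rotate link 1 by +29°: θ ← -152° +29° = -123°
rotate link 1 by -70°: θ ← -123° -70° = -193°
rotate link 1 by -60°: θ ← -193° -60° = -253°
h = r sin θ − e = 32.514362 − 4 = 28.514362
sin φ = h / L = 28.514362 / 232 = 0.12290673
φ = arcsin(0.12290673) = 7.059888°

7.0599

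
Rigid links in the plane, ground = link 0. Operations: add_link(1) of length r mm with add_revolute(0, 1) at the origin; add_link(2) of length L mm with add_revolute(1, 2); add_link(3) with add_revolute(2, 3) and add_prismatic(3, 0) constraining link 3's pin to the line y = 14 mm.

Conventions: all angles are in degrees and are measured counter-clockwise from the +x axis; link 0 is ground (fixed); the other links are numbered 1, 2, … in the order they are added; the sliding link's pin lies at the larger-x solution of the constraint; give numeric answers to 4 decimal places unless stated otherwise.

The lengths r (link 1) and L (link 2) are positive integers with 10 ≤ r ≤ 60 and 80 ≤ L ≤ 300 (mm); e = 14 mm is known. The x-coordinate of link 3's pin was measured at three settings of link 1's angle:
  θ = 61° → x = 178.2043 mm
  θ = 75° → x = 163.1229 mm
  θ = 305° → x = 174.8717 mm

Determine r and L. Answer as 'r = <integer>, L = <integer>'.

constraint per measurement: (x − r cos θ)² + (r sin θ − e)² = L²
subtracting the θ₁ and θ₂ equations cancels the r² and L² terms:
r = (x₁² − x₂²) / (2[(x₁cos θ₁ + e sin θ₁) − (x₂cos θ₂ + e sin θ₂)]) = 59.9998 → r = 60
L² = (x₁ − r cos θ₁)² + (r sin θ₁ − e)² = 23715.9923 → L = 154.0000 → L = 154
check at θ₃=305°: x = 174.8717 (printed 174.8717) ✓

r = 60, L = 154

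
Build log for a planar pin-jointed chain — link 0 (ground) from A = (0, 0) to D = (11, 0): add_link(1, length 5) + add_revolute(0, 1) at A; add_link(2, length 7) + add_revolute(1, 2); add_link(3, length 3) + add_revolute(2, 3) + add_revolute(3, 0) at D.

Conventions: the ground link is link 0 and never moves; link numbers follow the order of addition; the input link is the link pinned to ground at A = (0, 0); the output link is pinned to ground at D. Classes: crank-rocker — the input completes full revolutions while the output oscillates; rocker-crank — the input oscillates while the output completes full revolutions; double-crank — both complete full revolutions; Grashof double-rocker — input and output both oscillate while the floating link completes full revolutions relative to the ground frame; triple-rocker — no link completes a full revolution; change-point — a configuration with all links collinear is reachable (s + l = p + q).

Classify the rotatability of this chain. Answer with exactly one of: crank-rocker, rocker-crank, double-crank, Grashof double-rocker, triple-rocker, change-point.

lengths: ground=11, input=5, coupler=7, output=3
sorted: s=3 (shortest), l=11 (longest), p+q=12
s + l = 14 vs p + q = 12
s + l > p + q → non-Grashof → no link fully rotates → triple-rocker

triple-rocker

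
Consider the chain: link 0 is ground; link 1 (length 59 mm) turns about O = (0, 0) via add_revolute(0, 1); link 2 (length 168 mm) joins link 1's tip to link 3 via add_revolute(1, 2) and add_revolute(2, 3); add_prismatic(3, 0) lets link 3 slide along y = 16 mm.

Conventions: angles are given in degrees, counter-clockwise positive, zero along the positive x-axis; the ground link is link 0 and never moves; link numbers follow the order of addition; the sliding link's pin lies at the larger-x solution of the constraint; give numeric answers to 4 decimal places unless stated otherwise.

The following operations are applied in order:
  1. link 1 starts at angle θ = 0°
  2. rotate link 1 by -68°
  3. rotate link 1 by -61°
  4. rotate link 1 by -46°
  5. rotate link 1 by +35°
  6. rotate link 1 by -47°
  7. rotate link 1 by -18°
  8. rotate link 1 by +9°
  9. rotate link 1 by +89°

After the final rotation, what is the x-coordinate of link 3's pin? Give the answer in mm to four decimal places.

geometry: r = 59 mm, L = 168 mm, e = 16 mm; θ starts at 0°
rotate link 1 by -68°: θ ← 0° -68° = -68°
rotate link 1 by -61°: θ ← -68° -61° = -129°
rotate link 1 by -46°: θ ← -129° -46° = -175°
rotate link 1 by +35°: θ ← -175° +35° = -140°
rotate link 1 by -47°: θ ← -140° -47° = -187°
rotate link 1 by -18°: θ ← -187° -18° = -205°
rotate link 1 by +9°: θ ← -205° +9° = -196°
rotate link 1 by +89°: θ ← -196° +89° = -107°
crank pin P = (r cos θ, r sin θ) = (-17.249931, -56.421981)
h = r sin θ − e = -56.421981 − 16 = -72.421981
x = r cos θ + √(L² − h²) = -17.249931 + 151.588445 = 134.338515

134.3385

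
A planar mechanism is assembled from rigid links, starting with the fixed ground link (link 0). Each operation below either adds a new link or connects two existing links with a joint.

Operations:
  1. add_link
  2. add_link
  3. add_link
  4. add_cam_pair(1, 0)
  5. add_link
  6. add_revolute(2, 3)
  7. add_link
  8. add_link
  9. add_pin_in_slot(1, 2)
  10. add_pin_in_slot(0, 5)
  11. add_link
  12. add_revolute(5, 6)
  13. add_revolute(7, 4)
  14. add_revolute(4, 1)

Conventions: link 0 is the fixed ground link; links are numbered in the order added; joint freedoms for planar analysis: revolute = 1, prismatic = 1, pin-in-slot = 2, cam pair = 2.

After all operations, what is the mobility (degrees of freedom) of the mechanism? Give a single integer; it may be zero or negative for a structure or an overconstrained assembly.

link 0 = ground. State L|J1|J2 = 1|0|0
+link1  2|0|0
+link2  3|0|0
+link3  4|0|0
C(1,0) f=2→J2  4|0|1
+link4  5|0|1
R(2,3) f=1→J1  5|1|1
+link5  6|1|1
+link6  7|1|1
PS(1,2) f=2→J2  7|1|2
PS(0,5) f=2→J2  7|1|3
+link7  8|1|3
R(5,6) f=1→J1  8|2|3
R(7,4) f=1→J1  8|3|3
R(4,1) f=1→J1  8|4|3
M = 3(8−1)−2·4−3 = 21−8−3 = 10

M = 10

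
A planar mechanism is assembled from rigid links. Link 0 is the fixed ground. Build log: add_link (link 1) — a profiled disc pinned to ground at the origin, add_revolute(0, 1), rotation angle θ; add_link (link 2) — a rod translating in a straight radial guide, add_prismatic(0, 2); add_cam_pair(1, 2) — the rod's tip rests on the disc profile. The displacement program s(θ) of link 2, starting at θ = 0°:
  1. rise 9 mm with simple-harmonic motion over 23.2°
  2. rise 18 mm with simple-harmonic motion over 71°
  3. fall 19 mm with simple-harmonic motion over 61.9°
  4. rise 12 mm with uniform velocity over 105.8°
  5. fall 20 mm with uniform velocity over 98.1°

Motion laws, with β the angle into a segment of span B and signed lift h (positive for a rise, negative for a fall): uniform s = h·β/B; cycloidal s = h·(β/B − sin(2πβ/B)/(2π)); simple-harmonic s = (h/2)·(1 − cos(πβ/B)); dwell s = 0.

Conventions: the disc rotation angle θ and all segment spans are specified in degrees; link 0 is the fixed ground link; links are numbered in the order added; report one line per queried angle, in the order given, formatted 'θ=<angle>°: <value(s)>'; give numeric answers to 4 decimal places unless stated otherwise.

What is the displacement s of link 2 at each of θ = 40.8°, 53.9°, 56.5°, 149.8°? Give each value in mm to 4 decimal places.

seg 1 [0°–23.2°] simple-harmonic, h=9: full span → s += 9 → s = 9.0000
seg 2 [23.2°–94.2°] simple-harmonic, h=18: θ=40.8° here. β=17.6, B=71. 18/2·(1 − cos(π·0.2479)) = 2.5939 → s = 11.5939
seg 2 [23.2°–94.2°] simple-harmonic, h=18: θ=53.9° here. β=30.7, B=71. 18/2·(1 − cos(π·0.4324)) = 7.1028 → s = 16.1028
seg 2 [23.2°–94.2°] simple-harmonic, h=18: θ=56.5° here. β=33.3, B=71. 18/2·(1 − cos(π·0.4690)) = 8.1253 → s = 17.1253
seg 2 [23.2°–94.2°] simple-harmonic, h=18: full span → s += 18 → s = 27.0000
seg 3 [94.2°–156.1°] simple-harmonic, h=-19: θ=149.8° here. β=55.6, B=61.9. -19/2·(1 − cos(π·0.8982)) = -18.5185 → s = 8.4815

θ=40.8°: 11.5939
θ=53.9°: 16.1028
θ=56.5°: 17.1253
θ=149.8°: 8.4815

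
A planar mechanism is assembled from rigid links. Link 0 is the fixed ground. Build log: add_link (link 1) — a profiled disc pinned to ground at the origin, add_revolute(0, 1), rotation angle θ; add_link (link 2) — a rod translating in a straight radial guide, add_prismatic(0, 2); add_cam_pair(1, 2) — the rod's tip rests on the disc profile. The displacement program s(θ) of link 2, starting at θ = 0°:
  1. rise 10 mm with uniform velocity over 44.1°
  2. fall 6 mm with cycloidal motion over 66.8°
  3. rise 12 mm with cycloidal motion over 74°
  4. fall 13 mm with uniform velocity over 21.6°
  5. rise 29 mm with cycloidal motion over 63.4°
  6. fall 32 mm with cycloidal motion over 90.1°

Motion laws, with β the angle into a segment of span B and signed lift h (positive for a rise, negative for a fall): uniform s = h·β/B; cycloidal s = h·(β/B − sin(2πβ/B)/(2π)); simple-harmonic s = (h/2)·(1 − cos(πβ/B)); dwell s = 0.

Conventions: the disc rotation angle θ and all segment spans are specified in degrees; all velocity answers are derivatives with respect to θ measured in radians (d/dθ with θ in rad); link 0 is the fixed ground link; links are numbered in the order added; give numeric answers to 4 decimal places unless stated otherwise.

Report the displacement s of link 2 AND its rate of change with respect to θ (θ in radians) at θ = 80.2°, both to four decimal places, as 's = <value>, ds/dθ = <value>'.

seg 1 [0°–44.1°] uniform, h=10: full span → s += 10 → s = 10.0000
seg 2 [44.1°–110.9°] cycloidal, h=-6: θ=80.2° here. β=36.1, B=66.8. -6·(0.5404 − sin(2π·0.5404)/(2π)) = -3.4824 → s = 6.5176
velocity in seg [44.1°–110.9°] (cycloidal), θ in radians: β = 36.1° = 0.6301 rad, B = 66.8° = 1.1659 rad; ds/dθ = (h/B)(1 − cos(2πβ/B)) = ((-6)/1.1659)(1 − cos(2π·0.5404)) = -10.127586 mm/rad

s = 6.5176, ds/dθ = -10.1276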